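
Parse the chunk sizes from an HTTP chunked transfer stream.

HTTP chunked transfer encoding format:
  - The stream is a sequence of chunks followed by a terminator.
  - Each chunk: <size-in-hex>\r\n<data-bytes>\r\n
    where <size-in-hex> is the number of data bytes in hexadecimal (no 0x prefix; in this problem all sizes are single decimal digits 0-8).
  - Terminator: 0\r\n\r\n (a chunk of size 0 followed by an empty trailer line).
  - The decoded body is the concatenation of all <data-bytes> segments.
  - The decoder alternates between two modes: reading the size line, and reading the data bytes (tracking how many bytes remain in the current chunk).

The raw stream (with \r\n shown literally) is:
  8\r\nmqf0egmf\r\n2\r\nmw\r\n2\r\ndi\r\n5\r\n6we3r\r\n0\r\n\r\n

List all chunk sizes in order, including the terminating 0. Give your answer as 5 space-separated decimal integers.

Answer: 8 2 2 5 0

Derivation:
Chunk 1: stream[0..1]='8' size=0x8=8, data at stream[3..11]='mqf0egmf' -> body[0..8], body so far='mqf0egmf'
Chunk 2: stream[13..14]='2' size=0x2=2, data at stream[16..18]='mw' -> body[8..10], body so far='mqf0egmfmw'
Chunk 3: stream[20..21]='2' size=0x2=2, data at stream[23..25]='di' -> body[10..12], body so far='mqf0egmfmwdi'
Chunk 4: stream[27..28]='5' size=0x5=5, data at stream[30..35]='6we3r' -> body[12..17], body so far='mqf0egmfmwdi6we3r'
Chunk 5: stream[37..38]='0' size=0 (terminator). Final body='mqf0egmfmwdi6we3r' (17 bytes)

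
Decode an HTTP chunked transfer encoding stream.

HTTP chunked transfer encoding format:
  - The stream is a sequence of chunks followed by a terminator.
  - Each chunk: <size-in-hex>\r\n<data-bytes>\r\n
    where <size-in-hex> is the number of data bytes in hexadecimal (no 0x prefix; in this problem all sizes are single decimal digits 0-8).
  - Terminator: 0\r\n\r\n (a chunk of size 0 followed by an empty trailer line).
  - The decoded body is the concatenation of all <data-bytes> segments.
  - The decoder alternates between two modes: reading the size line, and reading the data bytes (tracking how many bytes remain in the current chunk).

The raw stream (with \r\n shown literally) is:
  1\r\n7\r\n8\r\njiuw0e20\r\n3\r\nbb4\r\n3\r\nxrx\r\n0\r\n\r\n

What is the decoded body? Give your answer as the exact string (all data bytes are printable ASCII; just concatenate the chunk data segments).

Chunk 1: stream[0..1]='1' size=0x1=1, data at stream[3..4]='7' -> body[0..1], body so far='7'
Chunk 2: stream[6..7]='8' size=0x8=8, data at stream[9..17]='jiuw0e20' -> body[1..9], body so far='7jiuw0e20'
Chunk 3: stream[19..20]='3' size=0x3=3, data at stream[22..25]='bb4' -> body[9..12], body so far='7jiuw0e20bb4'
Chunk 4: stream[27..28]='3' size=0x3=3, data at stream[30..33]='xrx' -> body[12..15], body so far='7jiuw0e20bb4xrx'
Chunk 5: stream[35..36]='0' size=0 (terminator). Final body='7jiuw0e20bb4xrx' (15 bytes)

Answer: 7jiuw0e20bb4xrx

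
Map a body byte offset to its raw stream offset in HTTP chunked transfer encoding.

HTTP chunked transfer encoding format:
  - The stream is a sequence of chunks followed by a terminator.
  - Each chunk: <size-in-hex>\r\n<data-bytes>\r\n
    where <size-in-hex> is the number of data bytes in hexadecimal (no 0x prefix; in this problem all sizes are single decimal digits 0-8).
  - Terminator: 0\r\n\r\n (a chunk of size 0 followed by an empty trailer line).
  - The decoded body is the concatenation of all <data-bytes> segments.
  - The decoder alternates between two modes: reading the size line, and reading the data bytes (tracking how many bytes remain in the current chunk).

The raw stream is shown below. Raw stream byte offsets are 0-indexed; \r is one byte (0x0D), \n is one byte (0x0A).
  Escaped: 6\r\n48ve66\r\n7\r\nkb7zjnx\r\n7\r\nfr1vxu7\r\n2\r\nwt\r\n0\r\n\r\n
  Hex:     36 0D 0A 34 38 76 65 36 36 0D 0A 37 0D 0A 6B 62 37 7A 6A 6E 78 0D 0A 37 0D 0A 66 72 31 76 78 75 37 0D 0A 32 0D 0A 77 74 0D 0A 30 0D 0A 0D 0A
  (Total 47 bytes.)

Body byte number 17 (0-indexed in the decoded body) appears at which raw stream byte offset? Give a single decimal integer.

Chunk 1: stream[0..1]='6' size=0x6=6, data at stream[3..9]='48ve66' -> body[0..6], body so far='48ve66'
Chunk 2: stream[11..12]='7' size=0x7=7, data at stream[14..21]='kb7zjnx' -> body[6..13], body so far='48ve66kb7zjnx'
Chunk 3: stream[23..24]='7' size=0x7=7, data at stream[26..33]='fr1vxu7' -> body[13..20], body so far='48ve66kb7zjnxfr1vxu7'
Chunk 4: stream[35..36]='2' size=0x2=2, data at stream[38..40]='wt' -> body[20..22], body so far='48ve66kb7zjnxfr1vxu7wt'
Chunk 5: stream[42..43]='0' size=0 (terminator). Final body='48ve66kb7zjnxfr1vxu7wt' (22 bytes)
Body byte 17 at stream offset 30

Answer: 30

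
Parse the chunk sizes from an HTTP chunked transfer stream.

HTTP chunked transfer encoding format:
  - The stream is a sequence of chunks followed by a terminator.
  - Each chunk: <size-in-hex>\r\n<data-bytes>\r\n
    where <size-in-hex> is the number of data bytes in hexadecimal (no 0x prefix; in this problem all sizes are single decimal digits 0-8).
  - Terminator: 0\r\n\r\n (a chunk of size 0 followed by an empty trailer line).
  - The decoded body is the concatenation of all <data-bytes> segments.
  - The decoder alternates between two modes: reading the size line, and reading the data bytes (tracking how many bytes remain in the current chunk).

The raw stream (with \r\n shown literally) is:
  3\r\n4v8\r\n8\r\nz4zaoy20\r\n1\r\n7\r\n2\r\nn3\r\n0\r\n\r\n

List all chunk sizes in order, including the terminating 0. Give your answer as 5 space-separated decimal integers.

Chunk 1: stream[0..1]='3' size=0x3=3, data at stream[3..6]='4v8' -> body[0..3], body so far='4v8'
Chunk 2: stream[8..9]='8' size=0x8=8, data at stream[11..19]='z4zaoy20' -> body[3..11], body so far='4v8z4zaoy20'
Chunk 3: stream[21..22]='1' size=0x1=1, data at stream[24..25]='7' -> body[11..12], body so far='4v8z4zaoy207'
Chunk 4: stream[27..28]='2' size=0x2=2, data at stream[30..32]='n3' -> body[12..14], body so far='4v8z4zaoy207n3'
Chunk 5: stream[34..35]='0' size=0 (terminator). Final body='4v8z4zaoy207n3' (14 bytes)

Answer: 3 8 1 2 0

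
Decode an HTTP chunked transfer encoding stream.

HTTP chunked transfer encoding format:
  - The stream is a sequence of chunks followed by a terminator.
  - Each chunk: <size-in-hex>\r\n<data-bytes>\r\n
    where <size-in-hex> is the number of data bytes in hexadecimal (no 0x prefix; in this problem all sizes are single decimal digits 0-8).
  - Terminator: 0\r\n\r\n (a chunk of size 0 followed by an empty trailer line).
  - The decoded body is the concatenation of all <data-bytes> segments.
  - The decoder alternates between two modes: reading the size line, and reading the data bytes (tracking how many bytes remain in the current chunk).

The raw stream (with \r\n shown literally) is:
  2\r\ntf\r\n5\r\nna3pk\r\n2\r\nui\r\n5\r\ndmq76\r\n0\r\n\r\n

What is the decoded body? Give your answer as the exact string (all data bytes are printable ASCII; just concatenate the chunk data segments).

Chunk 1: stream[0..1]='2' size=0x2=2, data at stream[3..5]='tf' -> body[0..2], body so far='tf'
Chunk 2: stream[7..8]='5' size=0x5=5, data at stream[10..15]='na3pk' -> body[2..7], body so far='tfna3pk'
Chunk 3: stream[17..18]='2' size=0x2=2, data at stream[20..22]='ui' -> body[7..9], body so far='tfna3pkui'
Chunk 4: stream[24..25]='5' size=0x5=5, data at stream[27..32]='dmq76' -> body[9..14], body so far='tfna3pkuidmq76'
Chunk 5: stream[34..35]='0' size=0 (terminator). Final body='tfna3pkuidmq76' (14 bytes)

Answer: tfna3pkuidmq76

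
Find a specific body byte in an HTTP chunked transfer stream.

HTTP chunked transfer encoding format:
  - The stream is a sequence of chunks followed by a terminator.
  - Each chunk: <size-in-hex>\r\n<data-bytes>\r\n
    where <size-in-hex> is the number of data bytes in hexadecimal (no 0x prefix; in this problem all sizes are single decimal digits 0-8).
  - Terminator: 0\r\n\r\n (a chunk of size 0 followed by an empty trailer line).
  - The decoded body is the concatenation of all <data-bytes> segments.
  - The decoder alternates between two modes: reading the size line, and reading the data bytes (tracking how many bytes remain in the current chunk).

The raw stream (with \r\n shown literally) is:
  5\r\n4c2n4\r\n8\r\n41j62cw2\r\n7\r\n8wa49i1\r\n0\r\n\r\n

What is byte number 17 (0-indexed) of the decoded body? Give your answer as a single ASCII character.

Answer: 9

Derivation:
Chunk 1: stream[0..1]='5' size=0x5=5, data at stream[3..8]='4c2n4' -> body[0..5], body so far='4c2n4'
Chunk 2: stream[10..11]='8' size=0x8=8, data at stream[13..21]='41j62cw2' -> body[5..13], body so far='4c2n441j62cw2'
Chunk 3: stream[23..24]='7' size=0x7=7, data at stream[26..33]='8wa49i1' -> body[13..20], body so far='4c2n441j62cw28wa49i1'
Chunk 4: stream[35..36]='0' size=0 (terminator). Final body='4c2n441j62cw28wa49i1' (20 bytes)
Body byte 17 = '9'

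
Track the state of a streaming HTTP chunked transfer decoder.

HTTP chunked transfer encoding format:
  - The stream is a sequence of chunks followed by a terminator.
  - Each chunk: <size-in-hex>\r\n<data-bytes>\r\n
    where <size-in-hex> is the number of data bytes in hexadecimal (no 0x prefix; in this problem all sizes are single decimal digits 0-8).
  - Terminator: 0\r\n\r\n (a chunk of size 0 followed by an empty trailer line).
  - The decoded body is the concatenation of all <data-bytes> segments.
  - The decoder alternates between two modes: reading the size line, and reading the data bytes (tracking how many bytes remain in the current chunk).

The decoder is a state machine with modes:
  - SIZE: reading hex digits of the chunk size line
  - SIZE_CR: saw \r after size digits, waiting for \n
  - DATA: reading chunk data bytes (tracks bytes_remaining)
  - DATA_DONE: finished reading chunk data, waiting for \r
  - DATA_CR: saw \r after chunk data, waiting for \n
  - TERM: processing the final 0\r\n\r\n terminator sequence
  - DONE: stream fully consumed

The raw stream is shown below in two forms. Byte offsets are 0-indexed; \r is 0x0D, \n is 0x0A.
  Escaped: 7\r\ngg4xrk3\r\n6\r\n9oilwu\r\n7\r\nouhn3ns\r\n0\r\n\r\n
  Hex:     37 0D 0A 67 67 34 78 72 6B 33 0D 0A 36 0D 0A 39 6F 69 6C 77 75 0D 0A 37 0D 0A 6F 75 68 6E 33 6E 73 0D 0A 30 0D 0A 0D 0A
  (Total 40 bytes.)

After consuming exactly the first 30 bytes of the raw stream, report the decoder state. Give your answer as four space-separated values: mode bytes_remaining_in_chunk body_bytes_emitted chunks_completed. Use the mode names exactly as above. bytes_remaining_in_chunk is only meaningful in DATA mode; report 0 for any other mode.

Answer: DATA 3 17 2

Derivation:
Byte 0 = '7': mode=SIZE remaining=0 emitted=0 chunks_done=0
Byte 1 = 0x0D: mode=SIZE_CR remaining=0 emitted=0 chunks_done=0
Byte 2 = 0x0A: mode=DATA remaining=7 emitted=0 chunks_done=0
Byte 3 = 'g': mode=DATA remaining=6 emitted=1 chunks_done=0
Byte 4 = 'g': mode=DATA remaining=5 emitted=2 chunks_done=0
Byte 5 = '4': mode=DATA remaining=4 emitted=3 chunks_done=0
Byte 6 = 'x': mode=DATA remaining=3 emitted=4 chunks_done=0
Byte 7 = 'r': mode=DATA remaining=2 emitted=5 chunks_done=0
Byte 8 = 'k': mode=DATA remaining=1 emitted=6 chunks_done=0
Byte 9 = '3': mode=DATA_DONE remaining=0 emitted=7 chunks_done=0
Byte 10 = 0x0D: mode=DATA_CR remaining=0 emitted=7 chunks_done=0
Byte 11 = 0x0A: mode=SIZE remaining=0 emitted=7 chunks_done=1
Byte 12 = '6': mode=SIZE remaining=0 emitted=7 chunks_done=1
Byte 13 = 0x0D: mode=SIZE_CR remaining=0 emitted=7 chunks_done=1
Byte 14 = 0x0A: mode=DATA remaining=6 emitted=7 chunks_done=1
Byte 15 = '9': mode=DATA remaining=5 emitted=8 chunks_done=1
Byte 16 = 'o': mode=DATA remaining=4 emitted=9 chunks_done=1
Byte 17 = 'i': mode=DATA remaining=3 emitted=10 chunks_done=1
Byte 18 = 'l': mode=DATA remaining=2 emitted=11 chunks_done=1
Byte 19 = 'w': mode=DATA remaining=1 emitted=12 chunks_done=1
Byte 20 = 'u': mode=DATA_DONE remaining=0 emitted=13 chunks_done=1
Byte 21 = 0x0D: mode=DATA_CR remaining=0 emitted=13 chunks_done=1
Byte 22 = 0x0A: mode=SIZE remaining=0 emitted=13 chunks_done=2
Byte 23 = '7': mode=SIZE remaining=0 emitted=13 chunks_done=2
Byte 24 = 0x0D: mode=SIZE_CR remaining=0 emitted=13 chunks_done=2
Byte 25 = 0x0A: mode=DATA remaining=7 emitted=13 chunks_done=2
Byte 26 = 'o': mode=DATA remaining=6 emitted=14 chunks_done=2
Byte 27 = 'u': mode=DATA remaining=5 emitted=15 chunks_done=2
Byte 28 = 'h': mode=DATA remaining=4 emitted=16 chunks_done=2
Byte 29 = 'n': mode=DATA remaining=3 emitted=17 chunks_done=2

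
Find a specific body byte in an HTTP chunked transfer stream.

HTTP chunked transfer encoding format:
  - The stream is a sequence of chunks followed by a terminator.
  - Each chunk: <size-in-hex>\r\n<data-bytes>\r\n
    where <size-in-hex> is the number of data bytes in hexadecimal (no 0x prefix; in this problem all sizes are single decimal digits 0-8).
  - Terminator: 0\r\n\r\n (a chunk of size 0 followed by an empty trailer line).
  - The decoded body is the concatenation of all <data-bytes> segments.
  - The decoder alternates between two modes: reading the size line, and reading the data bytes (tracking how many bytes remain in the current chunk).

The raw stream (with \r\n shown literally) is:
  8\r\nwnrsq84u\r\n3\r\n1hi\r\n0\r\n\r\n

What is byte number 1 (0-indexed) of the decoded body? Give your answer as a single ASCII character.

Answer: n

Derivation:
Chunk 1: stream[0..1]='8' size=0x8=8, data at stream[3..11]='wnrsq84u' -> body[0..8], body so far='wnrsq84u'
Chunk 2: stream[13..14]='3' size=0x3=3, data at stream[16..19]='1hi' -> body[8..11], body so far='wnrsq84u1hi'
Chunk 3: stream[21..22]='0' size=0 (terminator). Final body='wnrsq84u1hi' (11 bytes)
Body byte 1 = 'n'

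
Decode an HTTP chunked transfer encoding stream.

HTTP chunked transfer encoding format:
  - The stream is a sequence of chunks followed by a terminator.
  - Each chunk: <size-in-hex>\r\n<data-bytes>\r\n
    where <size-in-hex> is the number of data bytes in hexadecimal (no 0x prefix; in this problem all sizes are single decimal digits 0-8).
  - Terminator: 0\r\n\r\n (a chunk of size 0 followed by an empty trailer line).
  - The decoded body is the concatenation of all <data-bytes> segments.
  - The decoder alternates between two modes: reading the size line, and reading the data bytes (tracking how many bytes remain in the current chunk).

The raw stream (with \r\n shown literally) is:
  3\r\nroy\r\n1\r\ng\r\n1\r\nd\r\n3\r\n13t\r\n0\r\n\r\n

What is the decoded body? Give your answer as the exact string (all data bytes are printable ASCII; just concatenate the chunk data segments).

Answer: roygd13t

Derivation:
Chunk 1: stream[0..1]='3' size=0x3=3, data at stream[3..6]='roy' -> body[0..3], body so far='roy'
Chunk 2: stream[8..9]='1' size=0x1=1, data at stream[11..12]='g' -> body[3..4], body so far='royg'
Chunk 3: stream[14..15]='1' size=0x1=1, data at stream[17..18]='d' -> body[4..5], body so far='roygd'
Chunk 4: stream[20..21]='3' size=0x3=3, data at stream[23..26]='13t' -> body[5..8], body so far='roygd13t'
Chunk 5: stream[28..29]='0' size=0 (terminator). Final body='roygd13t' (8 bytes)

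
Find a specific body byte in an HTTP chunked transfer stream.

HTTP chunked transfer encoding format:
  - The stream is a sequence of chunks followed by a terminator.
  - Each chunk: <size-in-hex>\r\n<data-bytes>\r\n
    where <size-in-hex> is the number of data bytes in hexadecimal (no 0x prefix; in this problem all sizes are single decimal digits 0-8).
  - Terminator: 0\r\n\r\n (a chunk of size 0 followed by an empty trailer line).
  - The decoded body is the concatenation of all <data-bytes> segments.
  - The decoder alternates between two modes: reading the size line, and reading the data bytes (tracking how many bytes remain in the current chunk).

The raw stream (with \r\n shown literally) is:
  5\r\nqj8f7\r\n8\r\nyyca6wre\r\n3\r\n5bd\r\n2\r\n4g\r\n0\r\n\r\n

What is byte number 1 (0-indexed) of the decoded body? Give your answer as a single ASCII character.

Chunk 1: stream[0..1]='5' size=0x5=5, data at stream[3..8]='qj8f7' -> body[0..5], body so far='qj8f7'
Chunk 2: stream[10..11]='8' size=0x8=8, data at stream[13..21]='yyca6wre' -> body[5..13], body so far='qj8f7yyca6wre'
Chunk 3: stream[23..24]='3' size=0x3=3, data at stream[26..29]='5bd' -> body[13..16], body so far='qj8f7yyca6wre5bd'
Chunk 4: stream[31..32]='2' size=0x2=2, data at stream[34..36]='4g' -> body[16..18], body so far='qj8f7yyca6wre5bd4g'
Chunk 5: stream[38..39]='0' size=0 (terminator). Final body='qj8f7yyca6wre5bd4g' (18 bytes)
Body byte 1 = 'j'

Answer: j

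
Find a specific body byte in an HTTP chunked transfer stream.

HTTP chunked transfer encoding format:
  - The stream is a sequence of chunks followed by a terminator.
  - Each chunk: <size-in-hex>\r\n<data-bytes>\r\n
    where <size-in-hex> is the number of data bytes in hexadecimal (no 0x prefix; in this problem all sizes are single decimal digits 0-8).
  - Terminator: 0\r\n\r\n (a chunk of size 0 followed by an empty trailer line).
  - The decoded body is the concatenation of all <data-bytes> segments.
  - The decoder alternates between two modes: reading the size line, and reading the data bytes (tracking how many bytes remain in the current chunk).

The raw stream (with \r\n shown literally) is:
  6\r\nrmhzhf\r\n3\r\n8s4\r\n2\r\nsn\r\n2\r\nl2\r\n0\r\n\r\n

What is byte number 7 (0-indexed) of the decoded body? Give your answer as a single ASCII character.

Chunk 1: stream[0..1]='6' size=0x6=6, data at stream[3..9]='rmhzhf' -> body[0..6], body so far='rmhzhf'
Chunk 2: stream[11..12]='3' size=0x3=3, data at stream[14..17]='8s4' -> body[6..9], body so far='rmhzhf8s4'
Chunk 3: stream[19..20]='2' size=0x2=2, data at stream[22..24]='sn' -> body[9..11], body so far='rmhzhf8s4sn'
Chunk 4: stream[26..27]='2' size=0x2=2, data at stream[29..31]='l2' -> body[11..13], body so far='rmhzhf8s4snl2'
Chunk 5: stream[33..34]='0' size=0 (terminator). Final body='rmhzhf8s4snl2' (13 bytes)
Body byte 7 = 's'

Answer: s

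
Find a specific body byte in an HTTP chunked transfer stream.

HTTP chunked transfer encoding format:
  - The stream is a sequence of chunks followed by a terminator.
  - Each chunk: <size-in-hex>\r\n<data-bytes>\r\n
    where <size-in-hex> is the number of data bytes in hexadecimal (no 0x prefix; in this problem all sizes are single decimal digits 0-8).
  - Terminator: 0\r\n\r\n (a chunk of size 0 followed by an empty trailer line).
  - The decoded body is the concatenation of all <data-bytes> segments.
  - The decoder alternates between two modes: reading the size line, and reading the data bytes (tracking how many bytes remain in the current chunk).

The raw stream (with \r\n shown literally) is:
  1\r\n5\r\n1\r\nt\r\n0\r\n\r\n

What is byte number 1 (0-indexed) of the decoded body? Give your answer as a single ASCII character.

Answer: t

Derivation:
Chunk 1: stream[0..1]='1' size=0x1=1, data at stream[3..4]='5' -> body[0..1], body so far='5'
Chunk 2: stream[6..7]='1' size=0x1=1, data at stream[9..10]='t' -> body[1..2], body so far='5t'
Chunk 3: stream[12..13]='0' size=0 (terminator). Final body='5t' (2 bytes)
Body byte 1 = 't'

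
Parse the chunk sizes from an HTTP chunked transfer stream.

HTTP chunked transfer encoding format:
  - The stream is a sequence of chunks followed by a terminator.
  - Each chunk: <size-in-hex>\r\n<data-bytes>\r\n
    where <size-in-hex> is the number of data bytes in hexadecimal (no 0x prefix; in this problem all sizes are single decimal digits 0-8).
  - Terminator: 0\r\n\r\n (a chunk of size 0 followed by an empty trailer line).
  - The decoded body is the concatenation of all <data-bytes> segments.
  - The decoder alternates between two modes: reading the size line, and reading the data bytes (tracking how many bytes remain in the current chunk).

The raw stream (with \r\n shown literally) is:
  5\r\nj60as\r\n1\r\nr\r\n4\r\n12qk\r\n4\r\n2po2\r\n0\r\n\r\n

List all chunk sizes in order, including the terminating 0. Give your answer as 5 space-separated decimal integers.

Answer: 5 1 4 4 0

Derivation:
Chunk 1: stream[0..1]='5' size=0x5=5, data at stream[3..8]='j60as' -> body[0..5], body so far='j60as'
Chunk 2: stream[10..11]='1' size=0x1=1, data at stream[13..14]='r' -> body[5..6], body so far='j60asr'
Chunk 3: stream[16..17]='4' size=0x4=4, data at stream[19..23]='12qk' -> body[6..10], body so far='j60asr12qk'
Chunk 4: stream[25..26]='4' size=0x4=4, data at stream[28..32]='2po2' -> body[10..14], body so far='j60asr12qk2po2'
Chunk 5: stream[34..35]='0' size=0 (terminator). Final body='j60asr12qk2po2' (14 bytes)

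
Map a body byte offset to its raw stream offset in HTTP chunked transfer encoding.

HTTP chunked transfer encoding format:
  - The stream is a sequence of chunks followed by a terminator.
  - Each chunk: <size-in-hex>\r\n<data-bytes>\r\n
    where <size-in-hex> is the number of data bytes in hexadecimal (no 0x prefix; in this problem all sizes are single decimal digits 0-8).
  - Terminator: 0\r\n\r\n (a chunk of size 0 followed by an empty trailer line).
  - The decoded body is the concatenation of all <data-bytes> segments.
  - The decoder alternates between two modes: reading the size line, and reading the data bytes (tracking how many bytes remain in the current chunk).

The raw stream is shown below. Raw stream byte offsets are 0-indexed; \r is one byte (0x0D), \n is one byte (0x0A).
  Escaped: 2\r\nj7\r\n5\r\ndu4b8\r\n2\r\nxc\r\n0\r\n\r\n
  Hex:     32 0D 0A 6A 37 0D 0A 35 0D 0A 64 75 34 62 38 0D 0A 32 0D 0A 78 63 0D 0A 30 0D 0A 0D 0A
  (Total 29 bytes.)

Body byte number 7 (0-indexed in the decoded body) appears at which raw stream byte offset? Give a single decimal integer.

Answer: 20

Derivation:
Chunk 1: stream[0..1]='2' size=0x2=2, data at stream[3..5]='j7' -> body[0..2], body so far='j7'
Chunk 2: stream[7..8]='5' size=0x5=5, data at stream[10..15]='du4b8' -> body[2..7], body so far='j7du4b8'
Chunk 3: stream[17..18]='2' size=0x2=2, data at stream[20..22]='xc' -> body[7..9], body so far='j7du4b8xc'
Chunk 4: stream[24..25]='0' size=0 (terminator). Final body='j7du4b8xc' (9 bytes)
Body byte 7 at stream offset 20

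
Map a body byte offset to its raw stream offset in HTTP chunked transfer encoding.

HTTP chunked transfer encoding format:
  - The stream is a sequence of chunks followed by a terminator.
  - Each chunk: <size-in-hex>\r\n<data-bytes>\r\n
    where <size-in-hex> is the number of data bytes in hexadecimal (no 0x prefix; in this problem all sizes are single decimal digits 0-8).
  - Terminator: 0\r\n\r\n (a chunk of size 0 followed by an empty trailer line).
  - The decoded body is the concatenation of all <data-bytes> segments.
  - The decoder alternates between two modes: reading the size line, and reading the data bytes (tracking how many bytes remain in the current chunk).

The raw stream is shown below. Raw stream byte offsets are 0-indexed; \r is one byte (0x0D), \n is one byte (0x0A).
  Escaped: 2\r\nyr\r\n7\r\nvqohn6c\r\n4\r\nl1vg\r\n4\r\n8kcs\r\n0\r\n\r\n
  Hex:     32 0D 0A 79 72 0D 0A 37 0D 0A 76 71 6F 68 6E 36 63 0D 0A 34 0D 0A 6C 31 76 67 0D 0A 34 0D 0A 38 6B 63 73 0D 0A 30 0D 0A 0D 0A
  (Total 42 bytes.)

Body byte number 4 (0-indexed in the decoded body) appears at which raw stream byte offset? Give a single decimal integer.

Answer: 12

Derivation:
Chunk 1: stream[0..1]='2' size=0x2=2, data at stream[3..5]='yr' -> body[0..2], body so far='yr'
Chunk 2: stream[7..8]='7' size=0x7=7, data at stream[10..17]='vqohn6c' -> body[2..9], body so far='yrvqohn6c'
Chunk 3: stream[19..20]='4' size=0x4=4, data at stream[22..26]='l1vg' -> body[9..13], body so far='yrvqohn6cl1vg'
Chunk 4: stream[28..29]='4' size=0x4=4, data at stream[31..35]='8kcs' -> body[13..17], body so far='yrvqohn6cl1vg8kcs'
Chunk 5: stream[37..38]='0' size=0 (terminator). Final body='yrvqohn6cl1vg8kcs' (17 bytes)
Body byte 4 at stream offset 12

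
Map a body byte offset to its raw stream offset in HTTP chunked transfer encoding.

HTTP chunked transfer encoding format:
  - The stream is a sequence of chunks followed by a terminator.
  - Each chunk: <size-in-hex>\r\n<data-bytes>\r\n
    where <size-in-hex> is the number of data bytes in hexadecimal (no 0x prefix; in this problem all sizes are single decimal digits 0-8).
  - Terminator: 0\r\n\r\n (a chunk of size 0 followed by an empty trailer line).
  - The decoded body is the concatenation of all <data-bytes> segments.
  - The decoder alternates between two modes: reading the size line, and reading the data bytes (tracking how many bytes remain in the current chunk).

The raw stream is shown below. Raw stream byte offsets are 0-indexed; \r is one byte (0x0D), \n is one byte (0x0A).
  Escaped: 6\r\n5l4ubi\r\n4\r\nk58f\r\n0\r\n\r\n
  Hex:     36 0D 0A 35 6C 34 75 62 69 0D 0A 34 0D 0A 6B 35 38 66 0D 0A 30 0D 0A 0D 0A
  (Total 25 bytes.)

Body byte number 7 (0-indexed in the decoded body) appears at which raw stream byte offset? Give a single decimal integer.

Chunk 1: stream[0..1]='6' size=0x6=6, data at stream[3..9]='5l4ubi' -> body[0..6], body so far='5l4ubi'
Chunk 2: stream[11..12]='4' size=0x4=4, data at stream[14..18]='k58f' -> body[6..10], body so far='5l4ubik58f'
Chunk 3: stream[20..21]='0' size=0 (terminator). Final body='5l4ubik58f' (10 bytes)
Body byte 7 at stream offset 15

Answer: 15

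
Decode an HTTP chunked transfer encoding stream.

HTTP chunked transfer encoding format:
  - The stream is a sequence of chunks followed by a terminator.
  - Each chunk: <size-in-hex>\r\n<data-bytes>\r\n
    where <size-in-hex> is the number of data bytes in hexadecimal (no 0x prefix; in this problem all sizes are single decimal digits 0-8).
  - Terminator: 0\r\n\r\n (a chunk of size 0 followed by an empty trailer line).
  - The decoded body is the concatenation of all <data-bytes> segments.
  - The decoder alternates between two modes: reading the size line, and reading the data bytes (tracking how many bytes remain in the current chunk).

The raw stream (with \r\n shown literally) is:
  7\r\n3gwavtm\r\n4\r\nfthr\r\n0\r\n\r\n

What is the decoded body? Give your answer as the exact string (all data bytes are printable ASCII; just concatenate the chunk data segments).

Answer: 3gwavtmfthr

Derivation:
Chunk 1: stream[0..1]='7' size=0x7=7, data at stream[3..10]='3gwavtm' -> body[0..7], body so far='3gwavtm'
Chunk 2: stream[12..13]='4' size=0x4=4, data at stream[15..19]='fthr' -> body[7..11], body so far='3gwavtmfthr'
Chunk 3: stream[21..22]='0' size=0 (terminator). Final body='3gwavtmfthr' (11 bytes)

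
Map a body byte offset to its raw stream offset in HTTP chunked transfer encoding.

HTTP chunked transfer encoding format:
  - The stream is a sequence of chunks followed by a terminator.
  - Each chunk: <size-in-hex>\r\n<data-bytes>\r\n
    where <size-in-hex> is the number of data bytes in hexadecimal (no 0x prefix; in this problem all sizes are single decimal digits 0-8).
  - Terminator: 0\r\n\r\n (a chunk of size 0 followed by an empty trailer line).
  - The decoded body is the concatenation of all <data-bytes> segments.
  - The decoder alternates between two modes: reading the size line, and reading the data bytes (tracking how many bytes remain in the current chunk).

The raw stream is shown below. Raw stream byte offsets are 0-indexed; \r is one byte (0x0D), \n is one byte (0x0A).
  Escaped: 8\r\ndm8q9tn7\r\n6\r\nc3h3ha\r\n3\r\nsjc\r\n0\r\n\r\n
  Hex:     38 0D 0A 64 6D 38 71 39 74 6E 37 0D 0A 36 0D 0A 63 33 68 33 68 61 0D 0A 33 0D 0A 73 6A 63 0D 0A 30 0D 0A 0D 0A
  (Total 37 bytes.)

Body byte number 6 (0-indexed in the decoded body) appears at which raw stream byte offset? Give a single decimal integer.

Chunk 1: stream[0..1]='8' size=0x8=8, data at stream[3..11]='dm8q9tn7' -> body[0..8], body so far='dm8q9tn7'
Chunk 2: stream[13..14]='6' size=0x6=6, data at stream[16..22]='c3h3ha' -> body[8..14], body so far='dm8q9tn7c3h3ha'
Chunk 3: stream[24..25]='3' size=0x3=3, data at stream[27..30]='sjc' -> body[14..17], body so far='dm8q9tn7c3h3hasjc'
Chunk 4: stream[32..33]='0' size=0 (terminator). Final body='dm8q9tn7c3h3hasjc' (17 bytes)
Body byte 6 at stream offset 9

Answer: 9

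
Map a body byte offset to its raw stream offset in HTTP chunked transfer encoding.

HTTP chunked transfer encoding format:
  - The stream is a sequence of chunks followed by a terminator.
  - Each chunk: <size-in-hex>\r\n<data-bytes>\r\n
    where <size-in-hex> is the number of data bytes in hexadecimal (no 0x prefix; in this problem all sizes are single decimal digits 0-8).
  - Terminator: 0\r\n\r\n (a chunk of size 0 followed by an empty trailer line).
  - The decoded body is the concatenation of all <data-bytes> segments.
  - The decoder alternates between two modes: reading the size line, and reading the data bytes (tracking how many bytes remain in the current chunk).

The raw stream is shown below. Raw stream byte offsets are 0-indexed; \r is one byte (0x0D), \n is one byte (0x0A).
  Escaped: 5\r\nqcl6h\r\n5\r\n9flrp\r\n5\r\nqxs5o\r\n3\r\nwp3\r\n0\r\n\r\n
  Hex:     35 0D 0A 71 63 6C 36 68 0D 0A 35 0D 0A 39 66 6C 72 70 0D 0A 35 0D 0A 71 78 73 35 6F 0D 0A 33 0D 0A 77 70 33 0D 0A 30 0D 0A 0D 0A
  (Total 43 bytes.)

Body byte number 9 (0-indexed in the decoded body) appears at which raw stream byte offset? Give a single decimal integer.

Chunk 1: stream[0..1]='5' size=0x5=5, data at stream[3..8]='qcl6h' -> body[0..5], body so far='qcl6h'
Chunk 2: stream[10..11]='5' size=0x5=5, data at stream[13..18]='9flrp' -> body[5..10], body so far='qcl6h9flrp'
Chunk 3: stream[20..21]='5' size=0x5=5, data at stream[23..28]='qxs5o' -> body[10..15], body so far='qcl6h9flrpqxs5o'
Chunk 4: stream[30..31]='3' size=0x3=3, data at stream[33..36]='wp3' -> body[15..18], body so far='qcl6h9flrpqxs5owp3'
Chunk 5: stream[38..39]='0' size=0 (terminator). Final body='qcl6h9flrpqxs5owp3' (18 bytes)
Body byte 9 at stream offset 17

Answer: 17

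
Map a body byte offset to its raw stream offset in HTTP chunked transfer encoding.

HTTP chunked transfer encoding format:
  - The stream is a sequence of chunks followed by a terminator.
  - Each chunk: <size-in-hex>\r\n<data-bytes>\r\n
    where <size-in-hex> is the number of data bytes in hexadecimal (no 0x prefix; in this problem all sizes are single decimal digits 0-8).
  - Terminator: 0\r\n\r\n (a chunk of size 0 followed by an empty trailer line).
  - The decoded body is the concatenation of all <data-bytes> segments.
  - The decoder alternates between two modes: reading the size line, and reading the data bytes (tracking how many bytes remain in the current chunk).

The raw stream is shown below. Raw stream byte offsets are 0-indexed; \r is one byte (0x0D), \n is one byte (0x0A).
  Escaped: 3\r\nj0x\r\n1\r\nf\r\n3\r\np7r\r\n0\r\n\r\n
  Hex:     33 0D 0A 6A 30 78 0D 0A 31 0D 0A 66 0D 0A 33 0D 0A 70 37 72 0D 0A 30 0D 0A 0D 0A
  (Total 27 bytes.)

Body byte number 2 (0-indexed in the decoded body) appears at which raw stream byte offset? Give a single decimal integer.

Chunk 1: stream[0..1]='3' size=0x3=3, data at stream[3..6]='j0x' -> body[0..3], body so far='j0x'
Chunk 2: stream[8..9]='1' size=0x1=1, data at stream[11..12]='f' -> body[3..4], body so far='j0xf'
Chunk 3: stream[14..15]='3' size=0x3=3, data at stream[17..20]='p7r' -> body[4..7], body so far='j0xfp7r'
Chunk 4: stream[22..23]='0' size=0 (terminator). Final body='j0xfp7r' (7 bytes)
Body byte 2 at stream offset 5

Answer: 5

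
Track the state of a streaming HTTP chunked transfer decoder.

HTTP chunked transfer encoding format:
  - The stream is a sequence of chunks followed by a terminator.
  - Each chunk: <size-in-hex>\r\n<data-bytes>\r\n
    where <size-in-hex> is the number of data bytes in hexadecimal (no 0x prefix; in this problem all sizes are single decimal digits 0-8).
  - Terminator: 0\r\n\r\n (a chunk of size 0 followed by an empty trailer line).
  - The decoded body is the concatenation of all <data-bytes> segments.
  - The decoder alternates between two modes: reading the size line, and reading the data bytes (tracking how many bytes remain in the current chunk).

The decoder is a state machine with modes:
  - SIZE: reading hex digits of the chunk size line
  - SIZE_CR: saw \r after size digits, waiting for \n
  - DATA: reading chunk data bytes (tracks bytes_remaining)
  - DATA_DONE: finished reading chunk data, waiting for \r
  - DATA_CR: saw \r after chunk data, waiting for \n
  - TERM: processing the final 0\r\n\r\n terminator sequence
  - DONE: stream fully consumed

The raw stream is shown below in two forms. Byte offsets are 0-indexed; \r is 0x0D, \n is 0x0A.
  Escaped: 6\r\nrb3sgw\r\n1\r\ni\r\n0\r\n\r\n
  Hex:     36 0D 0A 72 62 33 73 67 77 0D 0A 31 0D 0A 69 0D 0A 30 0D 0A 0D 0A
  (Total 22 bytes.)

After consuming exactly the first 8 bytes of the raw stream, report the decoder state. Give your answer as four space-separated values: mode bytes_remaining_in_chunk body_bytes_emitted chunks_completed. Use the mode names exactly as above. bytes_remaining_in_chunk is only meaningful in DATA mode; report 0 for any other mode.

Answer: DATA 1 5 0

Derivation:
Byte 0 = '6': mode=SIZE remaining=0 emitted=0 chunks_done=0
Byte 1 = 0x0D: mode=SIZE_CR remaining=0 emitted=0 chunks_done=0
Byte 2 = 0x0A: mode=DATA remaining=6 emitted=0 chunks_done=0
Byte 3 = 'r': mode=DATA remaining=5 emitted=1 chunks_done=0
Byte 4 = 'b': mode=DATA remaining=4 emitted=2 chunks_done=0
Byte 5 = '3': mode=DATA remaining=3 emitted=3 chunks_done=0
Byte 6 = 's': mode=DATA remaining=2 emitted=4 chunks_done=0
Byte 7 = 'g': mode=DATA remaining=1 emitted=5 chunks_done=0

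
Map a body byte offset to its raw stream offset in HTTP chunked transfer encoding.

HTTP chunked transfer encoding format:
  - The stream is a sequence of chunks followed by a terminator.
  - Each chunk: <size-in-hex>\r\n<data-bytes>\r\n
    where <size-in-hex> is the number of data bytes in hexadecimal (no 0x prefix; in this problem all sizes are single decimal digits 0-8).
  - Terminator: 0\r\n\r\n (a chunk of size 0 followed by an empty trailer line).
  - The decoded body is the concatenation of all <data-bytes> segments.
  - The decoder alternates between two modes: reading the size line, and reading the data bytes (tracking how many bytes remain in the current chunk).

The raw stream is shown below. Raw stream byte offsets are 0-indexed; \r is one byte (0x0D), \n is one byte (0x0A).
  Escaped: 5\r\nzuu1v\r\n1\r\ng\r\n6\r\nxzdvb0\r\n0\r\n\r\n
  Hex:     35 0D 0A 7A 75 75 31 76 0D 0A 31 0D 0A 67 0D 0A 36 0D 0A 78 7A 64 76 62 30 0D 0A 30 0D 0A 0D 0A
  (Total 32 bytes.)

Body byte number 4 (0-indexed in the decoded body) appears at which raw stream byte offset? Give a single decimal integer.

Answer: 7

Derivation:
Chunk 1: stream[0..1]='5' size=0x5=5, data at stream[3..8]='zuu1v' -> body[0..5], body so far='zuu1v'
Chunk 2: stream[10..11]='1' size=0x1=1, data at stream[13..14]='g' -> body[5..6], body so far='zuu1vg'
Chunk 3: stream[16..17]='6' size=0x6=6, data at stream[19..25]='xzdvb0' -> body[6..12], body so far='zuu1vgxzdvb0'
Chunk 4: stream[27..28]='0' size=0 (terminator). Final body='zuu1vgxzdvb0' (12 bytes)
Body byte 4 at stream offset 7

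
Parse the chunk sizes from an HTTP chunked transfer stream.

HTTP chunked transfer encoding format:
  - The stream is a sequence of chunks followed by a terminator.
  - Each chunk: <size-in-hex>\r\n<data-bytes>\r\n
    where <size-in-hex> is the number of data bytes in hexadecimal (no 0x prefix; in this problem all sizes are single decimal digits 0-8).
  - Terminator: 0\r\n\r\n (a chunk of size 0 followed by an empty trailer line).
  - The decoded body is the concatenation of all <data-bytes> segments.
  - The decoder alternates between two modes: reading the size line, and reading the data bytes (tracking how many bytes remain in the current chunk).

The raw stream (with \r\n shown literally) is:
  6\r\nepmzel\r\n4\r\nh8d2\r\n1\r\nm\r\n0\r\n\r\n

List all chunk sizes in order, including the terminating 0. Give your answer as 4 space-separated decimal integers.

Chunk 1: stream[0..1]='6' size=0x6=6, data at stream[3..9]='epmzel' -> body[0..6], body so far='epmzel'
Chunk 2: stream[11..12]='4' size=0x4=4, data at stream[14..18]='h8d2' -> body[6..10], body so far='epmzelh8d2'
Chunk 3: stream[20..21]='1' size=0x1=1, data at stream[23..24]='m' -> body[10..11], body so far='epmzelh8d2m'
Chunk 4: stream[26..27]='0' size=0 (terminator). Final body='epmzelh8d2m' (11 bytes)

Answer: 6 4 1 0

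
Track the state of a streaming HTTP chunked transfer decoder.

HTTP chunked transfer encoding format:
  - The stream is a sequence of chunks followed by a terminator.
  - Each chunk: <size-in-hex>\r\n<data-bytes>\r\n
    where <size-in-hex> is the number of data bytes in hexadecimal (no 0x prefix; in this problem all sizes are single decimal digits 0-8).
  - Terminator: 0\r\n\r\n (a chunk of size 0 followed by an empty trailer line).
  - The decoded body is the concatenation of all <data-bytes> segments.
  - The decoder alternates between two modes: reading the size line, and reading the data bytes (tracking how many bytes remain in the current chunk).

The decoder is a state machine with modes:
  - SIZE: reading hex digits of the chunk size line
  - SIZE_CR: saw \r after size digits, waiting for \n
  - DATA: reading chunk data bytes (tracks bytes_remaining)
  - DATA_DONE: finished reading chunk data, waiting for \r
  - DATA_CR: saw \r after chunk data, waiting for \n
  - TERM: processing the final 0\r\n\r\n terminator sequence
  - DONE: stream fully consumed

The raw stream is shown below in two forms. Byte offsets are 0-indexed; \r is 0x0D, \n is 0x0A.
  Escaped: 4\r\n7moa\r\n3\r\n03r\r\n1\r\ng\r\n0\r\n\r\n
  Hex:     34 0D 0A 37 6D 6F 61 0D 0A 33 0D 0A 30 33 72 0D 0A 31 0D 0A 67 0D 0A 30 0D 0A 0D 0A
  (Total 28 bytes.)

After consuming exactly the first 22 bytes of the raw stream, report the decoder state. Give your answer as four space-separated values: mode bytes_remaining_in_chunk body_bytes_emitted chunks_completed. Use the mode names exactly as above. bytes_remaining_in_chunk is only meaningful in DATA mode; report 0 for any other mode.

Answer: DATA_CR 0 8 2

Derivation:
Byte 0 = '4': mode=SIZE remaining=0 emitted=0 chunks_done=0
Byte 1 = 0x0D: mode=SIZE_CR remaining=0 emitted=0 chunks_done=0
Byte 2 = 0x0A: mode=DATA remaining=4 emitted=0 chunks_done=0
Byte 3 = '7': mode=DATA remaining=3 emitted=1 chunks_done=0
Byte 4 = 'm': mode=DATA remaining=2 emitted=2 chunks_done=0
Byte 5 = 'o': mode=DATA remaining=1 emitted=3 chunks_done=0
Byte 6 = 'a': mode=DATA_DONE remaining=0 emitted=4 chunks_done=0
Byte 7 = 0x0D: mode=DATA_CR remaining=0 emitted=4 chunks_done=0
Byte 8 = 0x0A: mode=SIZE remaining=0 emitted=4 chunks_done=1
Byte 9 = '3': mode=SIZE remaining=0 emitted=4 chunks_done=1
Byte 10 = 0x0D: mode=SIZE_CR remaining=0 emitted=4 chunks_done=1
Byte 11 = 0x0A: mode=DATA remaining=3 emitted=4 chunks_done=1
Byte 12 = '0': mode=DATA remaining=2 emitted=5 chunks_done=1
Byte 13 = '3': mode=DATA remaining=1 emitted=6 chunks_done=1
Byte 14 = 'r': mode=DATA_DONE remaining=0 emitted=7 chunks_done=1
Byte 15 = 0x0D: mode=DATA_CR remaining=0 emitted=7 chunks_done=1
Byte 16 = 0x0A: mode=SIZE remaining=0 emitted=7 chunks_done=2
Byte 17 = '1': mode=SIZE remaining=0 emitted=7 chunks_done=2
Byte 18 = 0x0D: mode=SIZE_CR remaining=0 emitted=7 chunks_done=2
Byte 19 = 0x0A: mode=DATA remaining=1 emitted=7 chunks_done=2
Byte 20 = 'g': mode=DATA_DONE remaining=0 emitted=8 chunks_done=2
Byte 21 = 0x0D: mode=DATA_CR remaining=0 emitted=8 chunks_done=2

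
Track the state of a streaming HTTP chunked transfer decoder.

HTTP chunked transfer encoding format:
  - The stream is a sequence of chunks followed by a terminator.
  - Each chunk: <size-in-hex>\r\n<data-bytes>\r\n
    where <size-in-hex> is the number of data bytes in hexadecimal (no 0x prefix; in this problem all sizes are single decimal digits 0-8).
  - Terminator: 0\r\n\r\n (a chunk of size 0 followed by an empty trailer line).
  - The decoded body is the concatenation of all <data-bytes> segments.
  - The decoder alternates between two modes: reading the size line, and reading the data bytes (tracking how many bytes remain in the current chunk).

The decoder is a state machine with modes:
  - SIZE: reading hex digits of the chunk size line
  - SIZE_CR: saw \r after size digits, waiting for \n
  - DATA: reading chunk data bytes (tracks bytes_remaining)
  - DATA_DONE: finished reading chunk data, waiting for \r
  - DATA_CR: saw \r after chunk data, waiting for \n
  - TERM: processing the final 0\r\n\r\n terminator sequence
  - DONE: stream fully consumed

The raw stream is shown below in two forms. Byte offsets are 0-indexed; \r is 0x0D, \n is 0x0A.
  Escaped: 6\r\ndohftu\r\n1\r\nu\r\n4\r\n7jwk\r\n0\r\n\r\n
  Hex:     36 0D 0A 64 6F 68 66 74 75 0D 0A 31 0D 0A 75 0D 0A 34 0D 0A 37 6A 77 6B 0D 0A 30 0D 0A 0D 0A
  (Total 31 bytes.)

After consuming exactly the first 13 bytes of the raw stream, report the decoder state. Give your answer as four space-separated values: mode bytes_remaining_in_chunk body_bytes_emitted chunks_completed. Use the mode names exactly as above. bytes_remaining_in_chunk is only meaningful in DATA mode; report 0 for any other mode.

Byte 0 = '6': mode=SIZE remaining=0 emitted=0 chunks_done=0
Byte 1 = 0x0D: mode=SIZE_CR remaining=0 emitted=0 chunks_done=0
Byte 2 = 0x0A: mode=DATA remaining=6 emitted=0 chunks_done=0
Byte 3 = 'd': mode=DATA remaining=5 emitted=1 chunks_done=0
Byte 4 = 'o': mode=DATA remaining=4 emitted=2 chunks_done=0
Byte 5 = 'h': mode=DATA remaining=3 emitted=3 chunks_done=0
Byte 6 = 'f': mode=DATA remaining=2 emitted=4 chunks_done=0
Byte 7 = 't': mode=DATA remaining=1 emitted=5 chunks_done=0
Byte 8 = 'u': mode=DATA_DONE remaining=0 emitted=6 chunks_done=0
Byte 9 = 0x0D: mode=DATA_CR remaining=0 emitted=6 chunks_done=0
Byte 10 = 0x0A: mode=SIZE remaining=0 emitted=6 chunks_done=1
Byte 11 = '1': mode=SIZE remaining=0 emitted=6 chunks_done=1
Byte 12 = 0x0D: mode=SIZE_CR remaining=0 emitted=6 chunks_done=1

Answer: SIZE_CR 0 6 1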